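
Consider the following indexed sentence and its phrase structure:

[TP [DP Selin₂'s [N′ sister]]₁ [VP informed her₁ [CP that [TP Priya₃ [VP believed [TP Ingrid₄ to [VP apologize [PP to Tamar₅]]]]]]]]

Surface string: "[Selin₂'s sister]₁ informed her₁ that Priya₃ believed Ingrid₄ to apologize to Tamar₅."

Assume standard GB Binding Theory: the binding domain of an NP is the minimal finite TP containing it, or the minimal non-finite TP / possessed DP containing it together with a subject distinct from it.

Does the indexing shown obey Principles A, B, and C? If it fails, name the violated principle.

The two coindexed NPs are *[Selin₂'s sister]₁* and *her₁*.
*her₁* is a pronoun. Its binding domain is the matrix TP, whose subject is [Selin₂'s sister]₁.
*[Selin₂'s sister]₁* c-commands it within that domain and carries the same index.
The pronoun is locally bound → Principle B violation.

Principle B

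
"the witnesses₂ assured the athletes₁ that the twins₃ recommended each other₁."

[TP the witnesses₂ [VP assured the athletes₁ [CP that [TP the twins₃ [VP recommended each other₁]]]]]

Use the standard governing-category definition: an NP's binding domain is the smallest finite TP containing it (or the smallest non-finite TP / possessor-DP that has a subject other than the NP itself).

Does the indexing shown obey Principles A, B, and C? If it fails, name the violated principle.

Principle A

The two coindexed NPs are *the athletes₁* and *each other₁*.
*each other₁* is an anaphor. Principle A requires it to be bound within its binding domain — the embedded TP, whose subject is the twins₃.
Within that domain it is c-commanded by *the twins₃*, which does not share its index.
*the athletes₁* does c-command the anaphor, but from outside its binding domain.
The anaphor is unbound in its domain → Principle A violation.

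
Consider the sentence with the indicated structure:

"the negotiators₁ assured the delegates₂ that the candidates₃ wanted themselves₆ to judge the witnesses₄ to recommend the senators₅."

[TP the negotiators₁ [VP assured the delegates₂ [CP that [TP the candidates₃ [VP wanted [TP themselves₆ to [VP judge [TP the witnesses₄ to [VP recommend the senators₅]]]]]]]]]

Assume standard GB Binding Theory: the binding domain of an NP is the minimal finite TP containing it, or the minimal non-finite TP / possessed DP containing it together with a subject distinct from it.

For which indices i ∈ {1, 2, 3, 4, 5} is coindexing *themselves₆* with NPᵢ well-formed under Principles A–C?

{3}

*themselves* is an anaphor, so Principle A applies: it must be bound in its binding domain.
Binding domain of *themselves₆*: the embedded TP, whose subject is the candidates₃.
*the negotiators₁* c-commands the anaphor but is outside its binding domain → cannot satisfy Principle A.
*the delegates₂* c-commands the anaphor but is outside its binding domain → cannot satisfy Principle A.
*the candidates₃* c-commands the anaphor within its binding domain → licit binder.
*the witnesses₄* does not c-command the anaphor → cannot bind it.
*the senators₅* does not c-command the anaphor → cannot bind it.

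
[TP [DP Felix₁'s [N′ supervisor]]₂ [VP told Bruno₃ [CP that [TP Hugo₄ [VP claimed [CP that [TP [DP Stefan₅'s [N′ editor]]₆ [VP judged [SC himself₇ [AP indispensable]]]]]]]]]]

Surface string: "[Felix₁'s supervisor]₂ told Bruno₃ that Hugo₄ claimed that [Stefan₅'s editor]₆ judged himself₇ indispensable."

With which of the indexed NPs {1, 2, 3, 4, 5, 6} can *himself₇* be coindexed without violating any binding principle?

{6}

*himself* is an anaphor, so Principle A applies: it must be bound in its binding domain.
Binding domain of *himself₇*: the embedded TP, whose subject is [Stefan₅'s editor]₆.
*Felix₁* does not c-command the anaphor → cannot bind it.
*[Felix₁'s supervisor]₂* c-commands the anaphor but is outside its binding domain → cannot satisfy Principle A.
*Bruno₃* c-commands the anaphor but is outside its binding domain → cannot satisfy Principle A.
*Hugo₄* c-commands the anaphor but is outside its binding domain → cannot satisfy Principle A.
*Stefan₅* does not c-command the anaphor → cannot bind it.
*[Stefan₅'s editor]₆* c-commands the anaphor within its binding domain → licit binder.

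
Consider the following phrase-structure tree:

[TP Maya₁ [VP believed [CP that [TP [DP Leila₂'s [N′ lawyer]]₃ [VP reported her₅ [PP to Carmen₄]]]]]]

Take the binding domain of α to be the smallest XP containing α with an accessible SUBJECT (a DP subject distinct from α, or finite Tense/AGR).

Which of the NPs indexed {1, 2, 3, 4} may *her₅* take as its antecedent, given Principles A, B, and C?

{1, 2}

*her* is a pronoun, so Principle B applies: it must be free in its binding domain.
Binding domain of *her₅*: the embedded TP, whose subject is [Leila₂'s lawyer]₃.
*Maya₁* c-commands the pronoun but from outside its binding domain, and is not c-commanded by it → coindexation permitted.
*Leila₂* and the pronoun do not c-command one another → neither Principle B nor Principle C is at stake; coindexation permitted.
*[Leila₂'s lawyer]₃* c-commands the pronoun within its binding domain → coindexation would violate Principle B.
*Carmen₄*: the pronoun c-commands this R-expression → coindexation would violate Principle C on *Carmen₄*.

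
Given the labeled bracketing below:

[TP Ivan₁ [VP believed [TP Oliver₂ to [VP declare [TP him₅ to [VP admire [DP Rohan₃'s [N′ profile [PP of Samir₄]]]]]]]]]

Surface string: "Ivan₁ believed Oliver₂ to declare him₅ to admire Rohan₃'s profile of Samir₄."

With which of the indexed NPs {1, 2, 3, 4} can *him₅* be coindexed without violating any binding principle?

*him* is a pronoun, so Principle B applies: it must be free in its binding domain.
Binding domain of *him₅*: the embedded TP, whose subject is Oliver₂.
*Ivan₁* c-commands the pronoun but from outside its binding domain, and is not c-commanded by it → coindexation permitted.
*Oliver₂* c-commands the pronoun within its binding domain → coindexation would violate Principle B.
*Rohan₃*: the pronoun c-commands this R-expression → coindexation would violate Principle C on *Rohan₃*.
*Samir₄*: the pronoun c-commands this R-expression → coindexation would violate Principle C on *Samir₄*.

{1}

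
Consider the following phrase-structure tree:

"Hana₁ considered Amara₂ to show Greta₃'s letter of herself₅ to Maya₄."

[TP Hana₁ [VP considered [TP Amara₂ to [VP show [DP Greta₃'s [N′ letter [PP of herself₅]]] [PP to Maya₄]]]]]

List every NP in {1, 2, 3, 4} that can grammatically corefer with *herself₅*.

{3}

*herself* is an anaphor, so Principle A applies: it must be bound in its binding domain.
Binding domain of *herself₅*: the possessed DP, whose subject is Greta₃.
*Hana₁* c-commands the anaphor but is outside its binding domain → cannot satisfy Principle A.
*Amara₂* c-commands the anaphor but is outside its binding domain → cannot satisfy Principle A.
*Greta₃* c-commands the anaphor within its binding domain → licit binder.
*Maya₄* does not c-command the anaphor → cannot bind it.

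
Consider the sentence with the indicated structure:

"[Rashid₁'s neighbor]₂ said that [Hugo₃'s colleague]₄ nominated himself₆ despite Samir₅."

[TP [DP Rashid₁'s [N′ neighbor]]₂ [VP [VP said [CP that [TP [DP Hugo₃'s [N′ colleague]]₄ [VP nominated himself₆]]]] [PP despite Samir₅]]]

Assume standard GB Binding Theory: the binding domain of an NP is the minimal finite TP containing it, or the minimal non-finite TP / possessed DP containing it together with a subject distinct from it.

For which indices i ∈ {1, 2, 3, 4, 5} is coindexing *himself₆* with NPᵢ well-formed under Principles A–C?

{4}

*himself* is an anaphor, so Principle A applies: it must be bound in its binding domain.
Binding domain of *himself₆*: the embedded TP, whose subject is [Hugo₃'s colleague]₄.
*Rashid₁* does not c-command the anaphor → cannot bind it.
*[Rashid₁'s neighbor]₂* c-commands the anaphor but is outside its binding domain → cannot satisfy Principle A.
*Hugo₃* does not c-command the anaphor → cannot bind it.
*[Hugo₃'s colleague]₄* c-commands the anaphor within its binding domain → licit binder.
*Samir₅* does not c-command the anaphor → cannot bind it.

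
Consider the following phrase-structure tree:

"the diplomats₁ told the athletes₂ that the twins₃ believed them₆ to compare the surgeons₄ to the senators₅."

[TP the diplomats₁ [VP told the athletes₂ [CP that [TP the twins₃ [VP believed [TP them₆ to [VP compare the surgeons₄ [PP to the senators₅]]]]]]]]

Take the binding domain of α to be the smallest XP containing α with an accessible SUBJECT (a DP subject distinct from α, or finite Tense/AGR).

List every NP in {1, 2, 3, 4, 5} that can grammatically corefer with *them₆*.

*them* is a pronoun, so Principle B applies: it must be free in its binding domain.
Binding domain of *them₆*: the embedded TP, whose subject is the twins₃.
*the diplomats₁* c-commands the pronoun but from outside its binding domain, and is not c-commanded by it → coindexation permitted.
*the athletes₂* c-commands the pronoun but from outside its binding domain, and is not c-commanded by it → coindexation permitted.
*the twins₃* c-commands the pronoun within its binding domain → coindexation would violate Principle B.
*the surgeons₄*: the pronoun c-commands this R-expression → coindexation would violate Principle C on *the surgeons₄*.
*the senators₅*: the pronoun c-commands this R-expression → coindexation would violate Principle C on *the senators₅*.

{1, 2}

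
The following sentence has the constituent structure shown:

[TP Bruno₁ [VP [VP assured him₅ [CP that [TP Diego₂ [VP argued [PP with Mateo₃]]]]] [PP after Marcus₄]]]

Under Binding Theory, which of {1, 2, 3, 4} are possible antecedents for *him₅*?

*him* is a pronoun, so Principle B applies: it must be free in its binding domain.
Binding domain of *him₅*: the matrix TP, whose subject is Bruno₁.
*Bruno₁* c-commands the pronoun within its binding domain → coindexation would violate Principle B.
*Diego₂*: the pronoun c-commands this R-expression → coindexation would violate Principle C on *Diego₂*.
*Mateo₃*: the pronoun c-commands this R-expression → coindexation would violate Principle C on *Mateo₃*.
*Marcus₄* and the pronoun do not c-command one another → neither Principle B nor Principle C is at stake; coindexation permitted.

{4}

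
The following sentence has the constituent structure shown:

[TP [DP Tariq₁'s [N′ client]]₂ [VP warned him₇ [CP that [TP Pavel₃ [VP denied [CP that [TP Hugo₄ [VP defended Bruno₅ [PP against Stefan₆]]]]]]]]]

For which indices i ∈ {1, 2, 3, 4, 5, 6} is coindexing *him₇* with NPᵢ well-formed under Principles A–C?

*him* is a pronoun, so Principle B applies: it must be free in its binding domain.
Binding domain of *him₇*: the matrix TP, whose subject is [Tariq₁'s client]₂.
*Tariq₁* and the pronoun do not c-command one another → neither Principle B nor Principle C is at stake; coindexation permitted.
*[Tariq₁'s client]₂* c-commands the pronoun within its binding domain → coindexation would violate Principle B.
*Pavel₃*: the pronoun c-commands this R-expression → coindexation would violate Principle C on *Pavel₃*.
*Hugo₄*: the pronoun c-commands this R-expression → coindexation would violate Principle C on *Hugo₄*.
*Bruno₅*: the pronoun c-commands this R-expression → coindexation would violate Principle C on *Bruno₅*.
*Stefan₆*: the pronoun c-commands this R-expression → coindexation would violate Principle C on *Stefan₆*.

{1}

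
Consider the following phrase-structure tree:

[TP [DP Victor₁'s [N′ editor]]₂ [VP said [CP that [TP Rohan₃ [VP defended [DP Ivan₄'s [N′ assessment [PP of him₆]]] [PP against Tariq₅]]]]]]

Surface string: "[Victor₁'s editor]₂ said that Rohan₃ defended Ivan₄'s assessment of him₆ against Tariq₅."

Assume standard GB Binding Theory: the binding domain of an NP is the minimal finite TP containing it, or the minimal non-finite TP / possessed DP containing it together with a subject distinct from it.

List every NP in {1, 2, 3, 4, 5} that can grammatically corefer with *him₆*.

*him* is a pronoun, so Principle B applies: it must be free in its binding domain.
Binding domain of *him₆*: the possessed DP, whose subject is Ivan₄.
*Victor₁* and the pronoun do not c-command one another → neither Principle B nor Principle C is at stake; coindexation permitted.
*[Victor₁'s editor]₂* c-commands the pronoun but from outside its binding domain, and is not c-commanded by it → coindexation permitted.
*Rohan₃* c-commands the pronoun but from outside its binding domain, and is not c-commanded by it → coindexation permitted.
*Ivan₄* c-commands the pronoun within its binding domain → coindexation would violate Principle B.
*Tariq₅* and the pronoun do not c-command one another → neither Principle B nor Principle C is at stake; coindexation permitted.

{1, 2, 3, 5}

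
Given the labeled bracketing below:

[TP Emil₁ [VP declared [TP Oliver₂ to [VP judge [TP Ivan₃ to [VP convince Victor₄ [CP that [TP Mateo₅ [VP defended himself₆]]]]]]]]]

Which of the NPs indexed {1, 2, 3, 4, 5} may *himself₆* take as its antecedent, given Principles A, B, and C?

{5}

*himself* is an anaphor, so Principle A applies: it must be bound in its binding domain.
Binding domain of *himself₆*: the embedded TP, whose subject is Mateo₅.
*Emil₁* c-commands the anaphor but is outside its binding domain → cannot satisfy Principle A.
*Oliver₂* c-commands the anaphor but is outside its binding domain → cannot satisfy Principle A.
*Ivan₃* c-commands the anaphor but is outside its binding domain → cannot satisfy Principle A.
*Victor₄* c-commands the anaphor but is outside its binding domain → cannot satisfy Principle A.
*Mateo₅* c-commands the anaphor within its binding domain → licit binder.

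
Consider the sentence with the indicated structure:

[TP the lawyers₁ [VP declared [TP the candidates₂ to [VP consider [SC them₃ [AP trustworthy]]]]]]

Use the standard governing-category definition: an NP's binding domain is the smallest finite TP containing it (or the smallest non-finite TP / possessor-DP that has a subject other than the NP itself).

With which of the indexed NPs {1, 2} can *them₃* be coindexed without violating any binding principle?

{1}

*them* is a pronoun, so Principle B applies: it must be free in its binding domain.
Binding domain of *them₃*: the embedded TP, whose subject is the candidates₂.
*the lawyers₁* c-commands the pronoun but from outside its binding domain, and is not c-commanded by it → coindexation permitted.
*the candidates₂* c-commands the pronoun within its binding domain → coindexation would violate Principle B.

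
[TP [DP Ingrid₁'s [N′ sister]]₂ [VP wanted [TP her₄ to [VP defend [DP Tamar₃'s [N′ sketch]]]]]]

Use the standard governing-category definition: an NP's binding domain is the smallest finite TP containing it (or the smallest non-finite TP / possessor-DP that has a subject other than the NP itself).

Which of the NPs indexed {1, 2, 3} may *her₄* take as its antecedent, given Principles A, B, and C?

*her* is a pronoun, so Principle B applies: it must be free in its binding domain.
Binding domain of *her₄*: the matrix TP, whose subject is [Ingrid₁'s sister]₂.
*Ingrid₁* and the pronoun do not c-command one another → neither Principle B nor Principle C is at stake; coindexation permitted.
*[Ingrid₁'s sister]₂* c-commands the pronoun within its binding domain → coindexation would violate Principle B.
*Tamar₃*: the pronoun c-commands this R-expression → coindexation would violate Principle C on *Tamar₃*.

{1}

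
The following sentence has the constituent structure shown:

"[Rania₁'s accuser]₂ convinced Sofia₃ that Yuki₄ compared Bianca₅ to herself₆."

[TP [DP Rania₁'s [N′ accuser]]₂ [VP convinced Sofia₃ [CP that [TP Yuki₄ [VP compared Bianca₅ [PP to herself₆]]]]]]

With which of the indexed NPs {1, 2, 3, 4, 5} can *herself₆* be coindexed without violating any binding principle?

*herself* is an anaphor, so Principle A applies: it must be bound in its binding domain.
Binding domain of *herself₆*: the embedded TP, whose subject is Yuki₄.
*Rania₁* does not c-command the anaphor → cannot bind it.
*[Rania₁'s accuser]₂* c-commands the anaphor but is outside its binding domain → cannot satisfy Principle A.
*Sofia₃* c-commands the anaphor but is outside its binding domain → cannot satisfy Principle A.
*Yuki₄* c-commands the anaphor within its binding domain → licit binder.
*Bianca₅* c-commands the anaphor within its binding domain → licit binder.

{4, 5}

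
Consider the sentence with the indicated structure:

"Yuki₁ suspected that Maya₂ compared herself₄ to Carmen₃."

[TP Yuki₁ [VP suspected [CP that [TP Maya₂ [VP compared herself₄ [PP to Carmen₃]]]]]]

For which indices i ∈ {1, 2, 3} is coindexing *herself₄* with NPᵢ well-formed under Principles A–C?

*herself* is an anaphor, so Principle A applies: it must be bound in its binding domain.
Binding domain of *herself₄*: the embedded TP, whose subject is Maya₂.
*Yuki₁* c-commands the anaphor but is outside its binding domain → cannot satisfy Principle A.
*Maya₂* c-commands the anaphor within its binding domain → licit binder.
*Carmen₃* does not c-command the anaphor → cannot bind it.

{2}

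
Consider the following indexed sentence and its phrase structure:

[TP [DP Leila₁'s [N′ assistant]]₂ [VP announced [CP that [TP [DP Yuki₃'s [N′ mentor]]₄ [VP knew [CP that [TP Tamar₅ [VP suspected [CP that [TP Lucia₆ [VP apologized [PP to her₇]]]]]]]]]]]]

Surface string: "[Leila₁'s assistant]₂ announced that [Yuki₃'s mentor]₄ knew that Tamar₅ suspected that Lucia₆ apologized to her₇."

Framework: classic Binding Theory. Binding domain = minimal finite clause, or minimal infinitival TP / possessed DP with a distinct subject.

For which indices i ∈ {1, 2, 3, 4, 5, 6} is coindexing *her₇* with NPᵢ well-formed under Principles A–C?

*her* is a pronoun, so Principle B applies: it must be free in its binding domain.
Binding domain of *her₇*: the embedded TP, whose subject is Lucia₆.
*Leila₁* and the pronoun do not c-command one another → neither Principle B nor Principle C is at stake; coindexation permitted.
*[Leila₁'s assistant]₂* c-commands the pronoun but from outside its binding domain, and is not c-commanded by it → coindexation permitted.
*Yuki₃* and the pronoun do not c-command one another → neither Principle B nor Principle C is at stake; coindexation permitted.
*[Yuki₃'s mentor]₄* c-commands the pronoun but from outside its binding domain, and is not c-commanded by it → coindexation permitted.
*Tamar₅* c-commands the pronoun but from outside its binding domain, and is not c-commanded by it → coindexation permitted.
*Lucia₆* c-commands the pronoun within its binding domain → coindexation would violate Principle B.

{1, 2, 3, 4, 5}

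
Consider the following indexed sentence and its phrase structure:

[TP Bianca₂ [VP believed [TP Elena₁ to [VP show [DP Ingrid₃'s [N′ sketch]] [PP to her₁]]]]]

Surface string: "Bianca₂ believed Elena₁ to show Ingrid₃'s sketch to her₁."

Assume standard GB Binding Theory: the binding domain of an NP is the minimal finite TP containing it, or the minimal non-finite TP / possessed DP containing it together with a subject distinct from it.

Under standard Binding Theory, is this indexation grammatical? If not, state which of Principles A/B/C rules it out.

Principle B

The two coindexed NPs are *Elena₁* and *her₁*.
*her₁* is a pronoun. Its binding domain is the embedded TP, whose subject is Elena₁.
*Elena₁* c-commands it within that domain and carries the same index.
The pronoun is locally bound → Principle B violation.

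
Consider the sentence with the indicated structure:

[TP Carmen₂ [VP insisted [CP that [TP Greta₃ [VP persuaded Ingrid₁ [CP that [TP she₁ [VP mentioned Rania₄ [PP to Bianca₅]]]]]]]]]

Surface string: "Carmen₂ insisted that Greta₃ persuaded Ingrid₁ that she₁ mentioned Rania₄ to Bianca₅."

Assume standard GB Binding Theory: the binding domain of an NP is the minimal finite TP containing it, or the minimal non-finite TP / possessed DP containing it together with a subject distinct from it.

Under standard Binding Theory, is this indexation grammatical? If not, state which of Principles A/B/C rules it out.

grammatical

The two coindexed NPs are *Ingrid₁* and *she₁*.
*she₁* is a pronoun; nothing c-commands it within its binding domain (the embedded TP.), so Principle B holds trivially.
*Ingrid₁* is an R-expression; *she₁* does not c-command it, and no other NP shares its index, so Principle C is satisfied.
All principles are respected.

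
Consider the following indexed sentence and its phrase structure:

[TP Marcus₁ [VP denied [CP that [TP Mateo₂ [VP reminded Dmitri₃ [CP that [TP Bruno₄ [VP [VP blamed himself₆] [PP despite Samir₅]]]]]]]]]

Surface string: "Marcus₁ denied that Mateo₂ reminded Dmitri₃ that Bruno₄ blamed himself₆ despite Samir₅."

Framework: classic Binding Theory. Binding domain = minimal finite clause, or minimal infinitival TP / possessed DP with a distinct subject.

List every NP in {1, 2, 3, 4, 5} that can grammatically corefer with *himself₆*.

*himself* is an anaphor, so Principle A applies: it must be bound in its binding domain.
Binding domain of *himself₆*: the embedded TP, whose subject is Bruno₄.
*Marcus₁* c-commands the anaphor but is outside its binding domain → cannot satisfy Principle A.
*Mateo₂* c-commands the anaphor but is outside its binding domain → cannot satisfy Principle A.
*Dmitri₃* c-commands the anaphor but is outside its binding domain → cannot satisfy Principle A.
*Bruno₄* c-commands the anaphor within its binding domain → licit binder.
*Samir₅* does not c-command the anaphor → cannot bind it.

{4}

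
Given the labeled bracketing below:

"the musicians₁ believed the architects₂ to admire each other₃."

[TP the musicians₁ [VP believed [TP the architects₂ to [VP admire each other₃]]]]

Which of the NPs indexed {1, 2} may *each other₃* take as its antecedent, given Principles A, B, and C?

{2}

*each other* is an anaphor, so Principle A applies: it must be bound in its binding domain.
Binding domain of *each other₃*: the embedded TP, whose subject is the architects₂.
*the musicians₁* c-commands the anaphor but is outside its binding domain → cannot satisfy Principle A.
*the architects₂* c-commands the anaphor within its binding domain → licit binder.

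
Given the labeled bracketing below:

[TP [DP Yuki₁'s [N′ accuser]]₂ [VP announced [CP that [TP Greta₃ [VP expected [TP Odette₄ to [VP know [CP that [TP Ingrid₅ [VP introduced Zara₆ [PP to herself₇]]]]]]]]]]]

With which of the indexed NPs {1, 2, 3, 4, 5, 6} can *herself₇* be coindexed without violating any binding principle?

{5, 6}

*herself* is an anaphor, so Principle A applies: it must be bound in its binding domain.
Binding domain of *herself₇*: the embedded TP, whose subject is Ingrid₅.
*Yuki₁* does not c-command the anaphor → cannot bind it.
*[Yuki₁'s accuser]₂* c-commands the anaphor but is outside its binding domain → cannot satisfy Principle A.
*Greta₃* c-commands the anaphor but is outside its binding domain → cannot satisfy Principle A.
*Odette₄* c-commands the anaphor but is outside its binding domain → cannot satisfy Principle A.
*Ingrid₅* c-commands the anaphor within its binding domain → licit binder.
*Zara₆* c-commands the anaphor within its binding domain → licit binder.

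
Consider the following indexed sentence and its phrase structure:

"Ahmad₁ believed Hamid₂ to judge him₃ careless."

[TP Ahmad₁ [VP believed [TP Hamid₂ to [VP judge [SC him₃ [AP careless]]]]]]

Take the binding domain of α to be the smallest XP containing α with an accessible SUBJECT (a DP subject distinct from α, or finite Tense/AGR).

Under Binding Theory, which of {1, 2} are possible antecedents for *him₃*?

*him* is a pronoun, so Principle B applies: it must be free in its binding domain.
Binding domain of *him₃*: the embedded TP, whose subject is Hamid₂.
*Ahmad₁* c-commands the pronoun but from outside its binding domain, and is not c-commanded by it → coindexation permitted.
*Hamid₂* c-commands the pronoun within its binding domain → coindexation would violate Principle B.

{1}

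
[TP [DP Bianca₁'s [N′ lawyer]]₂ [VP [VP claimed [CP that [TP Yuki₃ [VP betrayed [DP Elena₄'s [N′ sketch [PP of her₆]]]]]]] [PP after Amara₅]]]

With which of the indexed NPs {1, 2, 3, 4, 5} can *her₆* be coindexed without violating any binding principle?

*her* is a pronoun, so Principle B applies: it must be free in its binding domain.
Binding domain of *her₆*: the possessed DP, whose subject is Elena₄.
*Bianca₁* and the pronoun do not c-command one another → neither Principle B nor Principle C is at stake; coindexation permitted.
*[Bianca₁'s lawyer]₂* c-commands the pronoun but from outside its binding domain, and is not c-commanded by it → coindexation permitted.
*Yuki₃* c-commands the pronoun but from outside its binding domain, and is not c-commanded by it → coindexation permitted.
*Elena₄* c-commands the pronoun within its binding domain → coindexation would violate Principle B.
*Amara₅* and the pronoun do not c-command one another → neither Principle B nor Principle C is at stake; coindexation permitted.

{1, 2, 3, 5}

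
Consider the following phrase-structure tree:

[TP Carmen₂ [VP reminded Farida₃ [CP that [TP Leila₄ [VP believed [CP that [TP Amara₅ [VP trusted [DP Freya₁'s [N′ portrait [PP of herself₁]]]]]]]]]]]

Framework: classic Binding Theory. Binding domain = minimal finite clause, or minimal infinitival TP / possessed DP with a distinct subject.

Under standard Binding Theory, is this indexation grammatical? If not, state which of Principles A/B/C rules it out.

The two coindexed NPs are *Freya₁* and *herself₁*.
*herself₁* is an anaphor; its binding domain is the possessed DP, whose subject is Freya₁. *Freya₁* c-commands it within that domain and shares its index, so Principle A is satisfied.
*Freya₁* is an R-expression; *herself₁* does not c-command it, and no other NP shares its index, so Principle C is satisfied.
All principles are respected.

grammatical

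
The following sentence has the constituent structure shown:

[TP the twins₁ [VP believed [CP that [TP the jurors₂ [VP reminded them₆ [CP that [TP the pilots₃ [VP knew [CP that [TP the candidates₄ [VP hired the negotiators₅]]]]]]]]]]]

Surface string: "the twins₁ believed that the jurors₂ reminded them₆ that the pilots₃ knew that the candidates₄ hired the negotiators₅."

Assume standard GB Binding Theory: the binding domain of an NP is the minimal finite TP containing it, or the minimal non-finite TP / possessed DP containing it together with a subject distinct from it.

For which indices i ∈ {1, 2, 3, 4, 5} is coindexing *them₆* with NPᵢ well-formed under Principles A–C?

*them* is a pronoun, so Principle B applies: it must be free in its binding domain.
Binding domain of *them₆*: the embedded TP, whose subject is the jurors₂.
*the twins₁* c-commands the pronoun but from outside its binding domain, and is not c-commanded by it → coindexation permitted.
*the jurors₂* c-commands the pronoun within its binding domain → coindexation would violate Principle B.
*the pilots₃*: the pronoun c-commands this R-expression → coindexation would violate Principle C on *the pilots₃*.
*the candidates₄*: the pronoun c-commands this R-expression → coindexation would violate Principle C on *the candidates₄*.
*the negotiators₅*: the pronoun c-commands this R-expression → coindexation would violate Principle C on *the negotiators₅*.

{1}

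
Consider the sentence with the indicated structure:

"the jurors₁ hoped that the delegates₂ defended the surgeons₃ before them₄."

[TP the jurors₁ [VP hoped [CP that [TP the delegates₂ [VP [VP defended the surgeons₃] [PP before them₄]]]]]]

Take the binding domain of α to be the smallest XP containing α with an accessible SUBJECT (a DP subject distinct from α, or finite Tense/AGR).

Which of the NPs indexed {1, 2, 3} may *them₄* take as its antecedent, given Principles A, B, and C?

*them* is a pronoun, so Principle B applies: it must be free in its binding domain.
Binding domain of *them₄*: the embedded TP, whose subject is the delegates₂.
*the jurors₁* c-commands the pronoun but from outside its binding domain, and is not c-commanded by it → coindexation permitted.
*the delegates₂* c-commands the pronoun within its binding domain → coindexation would violate Principle B.
*the surgeons₃* and the pronoun do not c-command one another → neither Principle B nor Principle C is at stake; coindexation permitted.

{1, 3}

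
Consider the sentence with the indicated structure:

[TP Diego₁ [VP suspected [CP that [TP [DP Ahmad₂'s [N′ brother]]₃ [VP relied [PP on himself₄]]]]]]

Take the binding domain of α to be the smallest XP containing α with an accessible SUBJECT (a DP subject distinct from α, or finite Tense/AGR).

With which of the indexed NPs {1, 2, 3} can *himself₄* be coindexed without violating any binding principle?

{3}

*himself* is an anaphor, so Principle A applies: it must be bound in its binding domain.
Binding domain of *himself₄*: the embedded TP, whose subject is [Ahmad₂'s brother]₃.
*Diego₁* c-commands the anaphor but is outside its binding domain → cannot satisfy Principle A.
*Ahmad₂* does not c-command the anaphor → cannot bind it.
*[Ahmad₂'s brother]₃* c-commands the anaphor within its binding domain → licit binder.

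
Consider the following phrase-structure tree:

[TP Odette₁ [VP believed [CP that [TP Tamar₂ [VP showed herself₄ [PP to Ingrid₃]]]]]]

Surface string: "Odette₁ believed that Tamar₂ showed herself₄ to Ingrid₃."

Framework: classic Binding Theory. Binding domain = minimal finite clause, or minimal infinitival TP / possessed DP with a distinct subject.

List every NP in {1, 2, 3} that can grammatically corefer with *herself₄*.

*herself* is an anaphor, so Principle A applies: it must be bound in its binding domain.
Binding domain of *herself₄*: the embedded TP, whose subject is Tamar₂.
*Odette₁* c-commands the anaphor but is outside its binding domain → cannot satisfy Principle A.
*Tamar₂* c-commands the anaphor within its binding domain → licit binder.
*Ingrid₃* does not c-command the anaphor → cannot bind it.

{2}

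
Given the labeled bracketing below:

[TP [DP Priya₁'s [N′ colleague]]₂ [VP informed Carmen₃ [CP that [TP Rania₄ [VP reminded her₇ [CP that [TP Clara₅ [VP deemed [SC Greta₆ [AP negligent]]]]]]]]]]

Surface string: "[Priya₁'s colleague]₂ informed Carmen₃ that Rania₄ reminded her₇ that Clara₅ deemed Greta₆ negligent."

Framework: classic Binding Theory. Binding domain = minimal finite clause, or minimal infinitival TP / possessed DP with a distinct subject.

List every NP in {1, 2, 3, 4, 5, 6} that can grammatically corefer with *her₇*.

*her* is a pronoun, so Principle B applies: it must be free in its binding domain.
Binding domain of *her₇*: the embedded TP, whose subject is Rania₄.
*Priya₁* and the pronoun do not c-command one another → neither Principle B nor Principle C is at stake; coindexation permitted.
*[Priya₁'s colleague]₂* c-commands the pronoun but from outside its binding domain, and is not c-commanded by it → coindexation permitted.
*Carmen₃* c-commands the pronoun but from outside its binding domain, and is not c-commanded by it → coindexation permitted.
*Rania₄* c-commands the pronoun within its binding domain → coindexation would violate Principle B.
*Clara₅*: the pronoun c-commands this R-expression → coindexation would violate Principle C on *Clara₅*.
*Greta₆*: the pronoun c-commands this R-expression → coindexation would violate Principle C on *Greta₆*.

{1, 2, 3}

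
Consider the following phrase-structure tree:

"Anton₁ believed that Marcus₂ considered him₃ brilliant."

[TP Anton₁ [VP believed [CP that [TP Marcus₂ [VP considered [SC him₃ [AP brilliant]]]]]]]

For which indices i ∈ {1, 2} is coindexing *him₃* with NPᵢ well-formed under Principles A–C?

*him* is a pronoun, so Principle B applies: it must be free in its binding domain.
Binding domain of *him₃*: the embedded TP, whose subject is Marcus₂.
*Anton₁* c-commands the pronoun but from outside its binding domain, and is not c-commanded by it → coindexation permitted.
*Marcus₂* c-commands the pronoun within its binding domain → coindexation would violate Principle B.

{1}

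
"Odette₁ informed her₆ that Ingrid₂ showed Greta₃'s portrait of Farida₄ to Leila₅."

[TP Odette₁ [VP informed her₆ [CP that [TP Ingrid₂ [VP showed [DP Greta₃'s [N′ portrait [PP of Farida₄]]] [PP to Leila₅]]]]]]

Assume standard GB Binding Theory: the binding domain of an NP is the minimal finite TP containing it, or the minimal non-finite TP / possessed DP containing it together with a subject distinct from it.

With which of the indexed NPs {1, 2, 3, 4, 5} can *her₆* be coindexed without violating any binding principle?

none

*her* is a pronoun, so Principle B applies: it must be free in its binding domain.
Binding domain of *her₆*: the matrix TP, whose subject is Odette₁.
*Odette₁* c-commands the pronoun within its binding domain → coindexation would violate Principle B.
*Ingrid₂*: the pronoun c-commands this R-expression → coindexation would violate Principle C on *Ingrid₂*.
*Greta₃*: the pronoun c-commands this R-expression → coindexation would violate Principle C on *Greta₃*.
*Farida₄*: the pronoun c-commands this R-expression → coindexation would violate Principle C on *Farida₄*.
*Leila₅*: the pronoun c-commands this R-expression → coindexation would violate Principle C on *Leila₅*.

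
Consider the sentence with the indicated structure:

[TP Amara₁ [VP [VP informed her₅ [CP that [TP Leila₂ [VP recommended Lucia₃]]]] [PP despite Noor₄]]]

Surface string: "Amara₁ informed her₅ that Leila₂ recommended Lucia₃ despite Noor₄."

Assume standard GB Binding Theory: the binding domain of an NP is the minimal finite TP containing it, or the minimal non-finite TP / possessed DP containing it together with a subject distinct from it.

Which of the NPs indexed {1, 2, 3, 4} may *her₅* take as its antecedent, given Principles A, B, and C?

*her* is a pronoun, so Principle B applies: it must be free in its binding domain.
Binding domain of *her₅*: the matrix TP, whose subject is Amara₁.
*Amara₁* c-commands the pronoun within its binding domain → coindexation would violate Principle B.
*Leila₂*: the pronoun c-commands this R-expression → coindexation would violate Principle C on *Leila₂*.
*Lucia₃*: the pronoun c-commands this R-expression → coindexation would violate Principle C on *Lucia₃*.
*Noor₄* and the pronoun do not c-command one another → neither Principle B nor Principle C is at stake; coindexation permitted.

{4}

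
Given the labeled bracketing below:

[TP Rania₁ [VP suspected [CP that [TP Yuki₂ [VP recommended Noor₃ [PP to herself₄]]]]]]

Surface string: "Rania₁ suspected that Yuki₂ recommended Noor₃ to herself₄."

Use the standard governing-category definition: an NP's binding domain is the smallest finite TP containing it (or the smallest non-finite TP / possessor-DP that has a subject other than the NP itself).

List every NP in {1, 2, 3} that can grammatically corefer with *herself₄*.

{2, 3}

*herself* is an anaphor, so Principle A applies: it must be bound in its binding domain.
Binding domain of *herself₄*: the embedded TP, whose subject is Yuki₂.
*Rania₁* c-commands the anaphor but is outside its binding domain → cannot satisfy Principle A.
*Yuki₂* c-commands the anaphor within its binding domain → licit binder.
*Noor₃* c-commands the anaphor within its binding domain → licit binder.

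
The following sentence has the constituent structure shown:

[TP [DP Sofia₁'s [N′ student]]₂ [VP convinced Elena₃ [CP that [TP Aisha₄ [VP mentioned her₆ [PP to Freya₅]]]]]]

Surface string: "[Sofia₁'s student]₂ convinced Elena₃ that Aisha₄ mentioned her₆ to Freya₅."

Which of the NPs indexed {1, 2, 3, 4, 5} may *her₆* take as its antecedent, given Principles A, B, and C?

*her* is a pronoun, so Principle B applies: it must be free in its binding domain.
Binding domain of *her₆*: the embedded TP, whose subject is Aisha₄.
*Sofia₁* and the pronoun do not c-command one another → neither Principle B nor Principle C is at stake; coindexation permitted.
*[Sofia₁'s student]₂* c-commands the pronoun but from outside its binding domain, and is not c-commanded by it → coindexation permitted.
*Elena₃* c-commands the pronoun but from outside its binding domain, and is not c-commanded by it → coindexation permitted.
*Aisha₄* c-commands the pronoun within its binding domain → coindexation would violate Principle B.
*Freya₅*: the pronoun c-commands this R-expression → coindexation would violate Principle C on *Freya₅*.

{1, 2, 3}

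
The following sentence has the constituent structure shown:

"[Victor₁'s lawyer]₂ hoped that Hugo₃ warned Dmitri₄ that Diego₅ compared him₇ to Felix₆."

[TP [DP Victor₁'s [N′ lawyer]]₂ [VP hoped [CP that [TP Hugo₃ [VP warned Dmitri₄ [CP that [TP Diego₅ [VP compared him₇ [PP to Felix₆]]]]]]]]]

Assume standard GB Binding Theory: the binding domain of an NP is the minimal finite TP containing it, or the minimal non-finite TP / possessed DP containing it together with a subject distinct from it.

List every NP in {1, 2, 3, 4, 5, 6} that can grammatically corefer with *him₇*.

{1, 2, 3, 4}

*him* is a pronoun, so Principle B applies: it must be free in its binding domain.
Binding domain of *him₇*: the embedded TP, whose subject is Diego₅.
*Victor₁* and the pronoun do not c-command one another → neither Principle B nor Principle C is at stake; coindexation permitted.
*[Victor₁'s lawyer]₂* c-commands the pronoun but from outside its binding domain, and is not c-commanded by it → coindexation permitted.
*Hugo₃* c-commands the pronoun but from outside its binding domain, and is not c-commanded by it → coindexation permitted.
*Dmitri₄* c-commands the pronoun but from outside its binding domain, and is not c-commanded by it → coindexation permitted.
*Diego₅* c-commands the pronoun within its binding domain → coindexation would violate Principle B.
*Felix₆*: the pronoun c-commands this R-expression → coindexation would violate Principle C on *Felix₆*.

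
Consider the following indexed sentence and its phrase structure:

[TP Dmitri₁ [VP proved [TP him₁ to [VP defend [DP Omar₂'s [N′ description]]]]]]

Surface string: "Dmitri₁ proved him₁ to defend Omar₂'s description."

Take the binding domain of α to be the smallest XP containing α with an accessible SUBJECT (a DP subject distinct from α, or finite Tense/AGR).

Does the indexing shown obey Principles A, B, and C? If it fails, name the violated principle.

Principle B

The two coindexed NPs are *Dmitri₁* and *him₁*.
*him₁* is a pronoun. Its binding domain is the matrix TP, whose subject is Dmitri₁.
*Dmitri₁* c-commands it within that domain and carries the same index.
The pronoun is locally bound → Principle B violation.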